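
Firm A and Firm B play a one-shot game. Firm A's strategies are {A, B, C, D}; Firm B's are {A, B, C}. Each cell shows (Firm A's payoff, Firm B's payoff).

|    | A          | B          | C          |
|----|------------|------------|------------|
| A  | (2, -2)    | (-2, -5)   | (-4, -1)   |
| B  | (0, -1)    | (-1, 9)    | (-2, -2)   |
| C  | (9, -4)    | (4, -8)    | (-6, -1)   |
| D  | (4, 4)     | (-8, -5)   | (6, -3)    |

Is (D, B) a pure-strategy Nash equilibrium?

Holding Firm B at B: Firm A gets -8 from D but could get 4 by switching to C. Firm A has a profitable deviation.

No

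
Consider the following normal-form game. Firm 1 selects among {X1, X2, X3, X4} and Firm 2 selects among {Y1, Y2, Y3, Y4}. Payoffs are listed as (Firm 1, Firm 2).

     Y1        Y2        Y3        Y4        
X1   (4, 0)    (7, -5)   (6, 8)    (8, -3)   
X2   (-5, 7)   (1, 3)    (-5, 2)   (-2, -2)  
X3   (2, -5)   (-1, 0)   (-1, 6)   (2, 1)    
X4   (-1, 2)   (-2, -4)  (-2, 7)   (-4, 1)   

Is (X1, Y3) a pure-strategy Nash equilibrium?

Yes

Holding Firm 2 at Y3: Firm 1 gets 6 from X1, versus -5 from X2, -1 from X3, -2 from X4. No profitable deviation for Firm 1.
Holding Firm 1 at X1: Firm 2 gets 8 from Y3, versus 0 from Y1, -5 from Y2, -3 from Y4. No profitable deviation for Firm 2 either.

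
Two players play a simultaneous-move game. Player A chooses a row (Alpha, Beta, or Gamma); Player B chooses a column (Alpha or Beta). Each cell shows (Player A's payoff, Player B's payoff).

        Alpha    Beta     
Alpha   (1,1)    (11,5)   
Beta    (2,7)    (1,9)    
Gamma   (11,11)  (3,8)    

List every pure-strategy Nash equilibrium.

A profile is a Nash equilibrium when each player is best-responding to the other.
Player A's best responses — vs Alpha: Gamma (payoff 11); vs Beta: Alpha (payoff 11).
Player B's best responses — vs Alpha: Beta (payoff 5); vs Beta: Beta (payoff 9); vs Gamma: Alpha (payoff 11).
Mutual best responses occur at (Alpha, Beta) and (Gamma, Alpha); at each, neither player gains by switching.

(Alpha, Beta) and (Gamma, Alpha)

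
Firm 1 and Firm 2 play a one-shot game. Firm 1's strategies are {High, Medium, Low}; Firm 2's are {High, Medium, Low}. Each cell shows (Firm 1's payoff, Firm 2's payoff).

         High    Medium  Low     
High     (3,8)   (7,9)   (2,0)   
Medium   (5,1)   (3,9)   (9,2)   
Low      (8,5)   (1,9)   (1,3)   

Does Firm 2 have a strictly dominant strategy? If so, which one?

Medium

Check whether one of Firm 2's strategies beats all alternatives regardless of what the opponent does.
Medium strictly dominates: vs High: 9 > each of {8, 0}; vs Medium: 9 > each of {1, 2}; vs Low: 9 > each of {5, 3}.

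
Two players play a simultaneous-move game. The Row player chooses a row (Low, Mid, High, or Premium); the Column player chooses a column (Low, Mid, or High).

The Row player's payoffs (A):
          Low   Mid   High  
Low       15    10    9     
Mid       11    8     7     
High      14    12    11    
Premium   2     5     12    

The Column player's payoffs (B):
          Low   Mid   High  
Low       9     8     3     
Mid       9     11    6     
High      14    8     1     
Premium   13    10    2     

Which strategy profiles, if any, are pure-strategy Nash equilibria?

Check mutual best responses: a cell is a NE iff neither player can gain by unilaterally deviating.
The Row player's best responses — vs Low: Low (payoff 15); vs Mid: High (payoff 12); vs High: Premium (payoff 12).
The Column player's best responses — vs Low: Low (payoff 9); vs Mid: Mid (payoff 11); vs High: Low (payoff 14); vs Premium: Low (payoff 13).
The only mutual best response is (Low, Low); neither player gains by switching there.

(Low, Low)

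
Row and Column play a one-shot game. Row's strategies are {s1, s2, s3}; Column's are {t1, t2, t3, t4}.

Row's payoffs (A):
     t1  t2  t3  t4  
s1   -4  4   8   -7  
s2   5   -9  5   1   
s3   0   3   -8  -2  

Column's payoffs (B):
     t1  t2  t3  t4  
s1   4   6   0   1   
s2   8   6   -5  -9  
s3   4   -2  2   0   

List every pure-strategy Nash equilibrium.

Check mutual best responses: a cell is a NE iff neither player can gain by unilaterally deviating.
Row's best responses — vs t1: s2 (payoff 5); vs t2: s1 (payoff 4); vs t3: s1 (payoff 8); vs t4: s2 (payoff 1).
Column's best responses — vs s1: t2 (payoff 6); vs s2: t1 (payoff 8); vs s3: t1 (payoff 4).
Mutual best responses occur at (s1, t2) and (s2, t1); at each, neither player gains by switching.

(s1, t2) and (s2, t1)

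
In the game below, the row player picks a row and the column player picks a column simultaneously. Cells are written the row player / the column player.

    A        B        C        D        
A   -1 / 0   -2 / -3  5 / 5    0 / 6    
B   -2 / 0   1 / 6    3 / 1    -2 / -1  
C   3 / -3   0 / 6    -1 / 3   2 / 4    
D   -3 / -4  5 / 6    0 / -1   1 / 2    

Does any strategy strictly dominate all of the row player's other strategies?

None

Check whether one of the row player's strategies beats all alternatives regardless of what the opponent does.
A is not dominant: against A, C gives 3 > -1.
B is not dominant: against A, A gives -1 > -2.
C is not dominant: against B, B gives 1 > 0.
D is not dominant: against A, A gives -1 > -3.
No single strategy is best against every opponent action.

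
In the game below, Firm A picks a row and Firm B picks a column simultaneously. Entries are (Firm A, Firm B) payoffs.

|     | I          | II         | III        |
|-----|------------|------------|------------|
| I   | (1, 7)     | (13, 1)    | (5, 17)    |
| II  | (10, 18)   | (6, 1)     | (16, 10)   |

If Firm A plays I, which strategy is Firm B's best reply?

With Firm A fixed at I, Firm B's payoffs are: I → 7, II → 1, III → 17.
The maximum is 17, achieved by III.

III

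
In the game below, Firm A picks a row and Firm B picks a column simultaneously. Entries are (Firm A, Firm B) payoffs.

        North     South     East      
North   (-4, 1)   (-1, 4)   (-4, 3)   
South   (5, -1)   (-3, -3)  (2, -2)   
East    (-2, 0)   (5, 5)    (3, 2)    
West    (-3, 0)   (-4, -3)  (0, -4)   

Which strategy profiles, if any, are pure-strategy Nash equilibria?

Find each player's best response to every opponent strategy; NE are the intersections.
Firm A's best responses — vs North: South (payoff 5); vs South: East (payoff 5); vs East: East (payoff 3).
Firm B's best responses — vs North: South (payoff 4); vs South: North (payoff -1); vs East: South (payoff 5); vs West: North (payoff 0).
Mutual best responses occur at (South, North) and (East, South); at each, neither player gains by switching.

(South, North) and (East, South)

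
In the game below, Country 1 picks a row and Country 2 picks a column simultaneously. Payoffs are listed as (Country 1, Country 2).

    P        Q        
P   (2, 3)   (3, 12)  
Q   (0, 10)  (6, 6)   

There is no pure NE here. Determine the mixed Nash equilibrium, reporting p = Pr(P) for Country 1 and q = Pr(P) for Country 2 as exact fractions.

p = 4/13, q = 3/5

Each player's mixing probability is pinned down by making the *other* player indifferent.
Country 2 indifferent between P and Q: p·3 + (1−p)·10 = p·12 + (1−p)·6 ⟹ 10 + (-7)p = 6 + 6p ⟹ p = 4/13.
Country 1 indifferent between P and Q: q·2 + (1−q)·3 = q·0 + (1−q)·6 ⟹ 3 + (-1)q = 6 + (-6)q ⟹ q = 3/5.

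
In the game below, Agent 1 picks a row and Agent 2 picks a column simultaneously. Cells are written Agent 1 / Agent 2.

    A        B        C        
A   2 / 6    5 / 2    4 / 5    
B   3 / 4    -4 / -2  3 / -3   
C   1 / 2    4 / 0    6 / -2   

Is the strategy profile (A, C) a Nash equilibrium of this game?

No

Holding Agent 2 at C: Agent 1 gets 4 from A but could get 6 by switching to C. Agent 1 has a profitable deviation.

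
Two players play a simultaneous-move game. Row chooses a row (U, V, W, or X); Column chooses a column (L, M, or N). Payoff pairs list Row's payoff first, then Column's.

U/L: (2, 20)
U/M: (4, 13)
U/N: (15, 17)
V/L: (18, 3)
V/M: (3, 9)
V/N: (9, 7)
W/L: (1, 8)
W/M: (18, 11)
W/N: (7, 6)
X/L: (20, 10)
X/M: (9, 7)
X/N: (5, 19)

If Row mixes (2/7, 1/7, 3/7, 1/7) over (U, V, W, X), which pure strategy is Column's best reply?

N

Column's best reply maximizes expected payoff against the mix.
L: (2/7)·20 + (1/7)·3 + (3/7)·8 + (1/7)·10 = 11
M: (2/7)·13 + (1/7)·9 + (3/7)·11 + (1/7)·7 = 75/7
N: (2/7)·17 + (1/7)·7 + (3/7)·6 + (1/7)·19 = 78/7
Highest expected payoff is 78/7, from N.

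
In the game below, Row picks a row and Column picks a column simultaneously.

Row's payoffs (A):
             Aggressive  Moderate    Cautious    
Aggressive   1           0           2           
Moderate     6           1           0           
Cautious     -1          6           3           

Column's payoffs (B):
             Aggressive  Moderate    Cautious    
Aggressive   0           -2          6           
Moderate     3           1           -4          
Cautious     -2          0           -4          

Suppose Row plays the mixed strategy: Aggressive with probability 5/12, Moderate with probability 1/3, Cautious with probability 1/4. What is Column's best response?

Compute Column's expected payoff from each pure strategy against the given mix.
Aggressive: (5/12)·0 + (1/3)·3 + (1/4)·(-2) = 1/2
Moderate: (5/12)·(-2) + (1/3)·1 + (1/4)·0 = -1/2
Cautious: (5/12)·6 + (1/3)·(-4) + (1/4)·(-4) = 1/6
Highest expected payoff is 1/2, from Aggressive.

Aggressive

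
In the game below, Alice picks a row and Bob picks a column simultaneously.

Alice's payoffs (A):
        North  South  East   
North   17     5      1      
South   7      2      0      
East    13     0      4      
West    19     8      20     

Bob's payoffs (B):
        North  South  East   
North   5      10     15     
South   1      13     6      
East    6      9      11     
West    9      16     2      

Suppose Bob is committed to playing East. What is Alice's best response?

With Bob fixed at East, Alice's payoffs are: North → 1, South → 0, East → 4, West → 20.
The maximum is 20, achieved by West.

West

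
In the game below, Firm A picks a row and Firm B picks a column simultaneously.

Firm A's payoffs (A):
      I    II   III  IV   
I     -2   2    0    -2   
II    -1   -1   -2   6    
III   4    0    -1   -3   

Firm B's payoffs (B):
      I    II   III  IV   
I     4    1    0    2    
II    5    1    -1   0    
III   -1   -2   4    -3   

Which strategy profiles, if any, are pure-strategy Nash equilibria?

A profile is a Nash equilibrium when each player is best-responding to the other.
Firm A's best responses — vs I: III (payoff 4); vs II: I (payoff 2); vs III: I (payoff 0); vs IV: II (payoff 6).
Firm B's best responses — vs I: I (payoff 4); vs II: I (payoff 5); vs III: III (payoff 4).
No cell has both players best-responding. For instance, Firm A's best reply to I is III, but against III Firm B prefers III over I.

No pure-strategy Nash equilibrium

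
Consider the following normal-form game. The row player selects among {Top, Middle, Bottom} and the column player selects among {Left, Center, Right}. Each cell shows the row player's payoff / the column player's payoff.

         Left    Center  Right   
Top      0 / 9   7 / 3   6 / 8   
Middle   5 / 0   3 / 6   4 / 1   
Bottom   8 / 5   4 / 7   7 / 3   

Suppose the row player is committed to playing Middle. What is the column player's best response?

Center

With the row player fixed at Middle, the column player's payoffs are: Left → 0, Center → 6, Right → 1.
The maximum is 6, achieved by Center.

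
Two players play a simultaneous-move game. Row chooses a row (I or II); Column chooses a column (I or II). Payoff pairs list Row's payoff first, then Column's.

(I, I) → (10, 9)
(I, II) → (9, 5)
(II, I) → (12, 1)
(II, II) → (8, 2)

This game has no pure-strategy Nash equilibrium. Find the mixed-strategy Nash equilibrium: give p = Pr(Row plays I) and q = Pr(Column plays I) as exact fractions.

Each player's mixing probability is pinned down by making the *other* player indifferent.
Column indifferent between I and II: p·9 + (1−p)·1 = p·5 + (1−p)·2 ⟹ 1 + 8p = 2 + 3p ⟹ p = 1/5.
Row indifferent between I and II: q·10 + (1−q)·9 = q·12 + (1−q)·8 ⟹ 9 + 1q = 8 + 4q ⟹ q = 1/3.

p = 1/5, q = 1/3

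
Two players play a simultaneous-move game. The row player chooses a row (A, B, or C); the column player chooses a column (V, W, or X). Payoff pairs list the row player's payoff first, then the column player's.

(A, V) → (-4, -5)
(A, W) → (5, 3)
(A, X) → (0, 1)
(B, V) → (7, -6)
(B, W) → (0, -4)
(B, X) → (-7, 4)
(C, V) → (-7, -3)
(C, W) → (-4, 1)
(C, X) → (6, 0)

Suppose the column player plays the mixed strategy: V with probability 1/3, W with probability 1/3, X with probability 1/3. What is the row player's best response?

Compute the row player's expected payoff from each pure strategy against the given mix.
A: (1/3)·(-4) + (1/3)·5 + (1/3)·0 = 1/3
B: (1/3)·7 + (1/3)·0 + (1/3)·(-7) = 0
C: (1/3)·(-7) + (1/3)·(-4) + (1/3)·6 = -5/3
Highest expected payoff is 1/3, from A.

A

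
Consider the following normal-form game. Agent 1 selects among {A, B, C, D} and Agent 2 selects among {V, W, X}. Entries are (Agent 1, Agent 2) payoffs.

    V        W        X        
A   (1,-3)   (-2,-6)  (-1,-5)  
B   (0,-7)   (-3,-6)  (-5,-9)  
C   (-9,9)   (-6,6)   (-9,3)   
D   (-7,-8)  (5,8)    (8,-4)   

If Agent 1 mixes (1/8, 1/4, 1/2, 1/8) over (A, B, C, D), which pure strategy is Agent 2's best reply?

Agent 2's best reply maximizes expected payoff against the mix.
V: (1/8)·(-3) + (1/4)·(-7) + (1/2)·9 + (1/8)·(-8) = 11/8
W: (1/8)·(-6) + (1/4)·(-6) + (1/2)·6 + (1/8)·8 = 7/4
X: (1/8)·(-5) + (1/4)·(-9) + (1/2)·3 + (1/8)·(-4) = -15/8
Highest expected payoff is 7/4, from W.

W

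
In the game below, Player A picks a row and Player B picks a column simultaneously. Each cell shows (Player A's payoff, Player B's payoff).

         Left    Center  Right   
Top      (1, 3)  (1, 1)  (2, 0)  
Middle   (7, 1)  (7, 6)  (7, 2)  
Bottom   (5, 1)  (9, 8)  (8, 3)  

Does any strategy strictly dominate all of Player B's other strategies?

A strategy is strictly dominant if it gives Player B a strictly higher payoff than every other strategy, against every choice by the opponent.
Left is not dominant: against Middle, Center gives 6 > 1.
Center is not dominant: against Top, Left gives 3 > 1.
Right is not dominant: against Top, Left gives 3 > 0.
No single strategy is best against every opponent action.

No strictly dominant strategy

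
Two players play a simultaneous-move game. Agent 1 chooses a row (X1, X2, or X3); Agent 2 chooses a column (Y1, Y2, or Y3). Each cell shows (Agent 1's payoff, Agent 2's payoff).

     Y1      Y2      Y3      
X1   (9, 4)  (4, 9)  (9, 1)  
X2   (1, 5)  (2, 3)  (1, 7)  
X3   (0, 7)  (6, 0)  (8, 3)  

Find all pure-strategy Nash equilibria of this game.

A profile is a Nash equilibrium when each player is best-responding to the other.
Agent 1's best responses — vs Y1: X1 (payoff 9); vs Y2: X3 (payoff 6); vs Y3: X1 (payoff 9).
Agent 2's best responses — vs X1: Y2 (payoff 9); vs X2: Y3 (payoff 7); vs X3: Y1 (payoff 7).
No cell has both players best-responding. For instance, Agent 1's best reply to Y2 is X3, but against X3 Agent 2 prefers Y1 over Y2.

No pure-strategy Nash equilibrium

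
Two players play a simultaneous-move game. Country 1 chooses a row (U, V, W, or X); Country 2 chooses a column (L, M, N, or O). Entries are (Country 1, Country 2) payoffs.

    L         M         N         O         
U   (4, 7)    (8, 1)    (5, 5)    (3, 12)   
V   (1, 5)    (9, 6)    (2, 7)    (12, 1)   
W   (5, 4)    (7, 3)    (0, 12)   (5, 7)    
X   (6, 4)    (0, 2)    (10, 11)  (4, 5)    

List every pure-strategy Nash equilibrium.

Find each player's best response to every opponent strategy; NE are the intersections.
Country 1's best responses — vs L: X (payoff 6); vs M: V (payoff 9); vs N: X (payoff 10); vs O: V (payoff 12).
Country 2's best responses — vs U: O (payoff 12); vs V: N (payoff 7); vs W: N (payoff 12); vs X: N (payoff 11).
The only mutual best response is (X, N); neither player gains by switching there.

(X, N)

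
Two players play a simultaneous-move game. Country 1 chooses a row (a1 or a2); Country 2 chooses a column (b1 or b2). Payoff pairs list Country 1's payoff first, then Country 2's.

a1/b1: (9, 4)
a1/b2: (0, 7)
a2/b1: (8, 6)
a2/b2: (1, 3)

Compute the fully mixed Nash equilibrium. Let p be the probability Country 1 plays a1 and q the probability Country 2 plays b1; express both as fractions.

Each player's mixing probability is pinned down by making the *other* player indifferent.
Country 2 indifferent between b1 and b2: p·4 + (1−p)·6 = p·7 + (1−p)·3 ⟹ 6 + (-2)p = 3 + 4p ⟹ p = 1/2.
Country 1 indifferent between a1 and a2: q·9 + (1−q)·0 = q·8 + (1−q)·1 ⟹ 0 + 9q = 1 + 7q ⟹ q = 1/2.

p = 1/2, q = 1/2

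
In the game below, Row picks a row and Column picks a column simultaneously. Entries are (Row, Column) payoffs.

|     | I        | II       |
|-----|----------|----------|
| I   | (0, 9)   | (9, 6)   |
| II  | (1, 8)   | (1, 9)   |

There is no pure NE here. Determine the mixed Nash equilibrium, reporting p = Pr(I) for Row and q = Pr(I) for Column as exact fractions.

p = 1/4, q = 8/9

Each player's mixing probability is pinned down by making the *other* player indifferent.
Column indifferent between I and II: p·9 + (1−p)·8 = p·6 + (1−p)·9 ⟹ 8 + 1p = 9 + (-3)p ⟹ p = 1/4.
Row indifferent between I and II: q·0 + (1−q)·9 = q·1 + (1−q)·1 ⟹ 9 + (-9)q = 1 + 0q ⟹ q = 8/9.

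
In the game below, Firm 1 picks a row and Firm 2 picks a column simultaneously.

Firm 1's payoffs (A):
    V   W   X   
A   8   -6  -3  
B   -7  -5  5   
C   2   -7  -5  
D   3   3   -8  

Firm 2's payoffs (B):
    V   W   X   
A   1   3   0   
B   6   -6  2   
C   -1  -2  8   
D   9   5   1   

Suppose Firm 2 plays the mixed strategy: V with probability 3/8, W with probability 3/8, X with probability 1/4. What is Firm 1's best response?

D

Compute Firm 1's expected payoff from each pure strategy against the given mix.
A: (3/8)·8 + (3/8)·(-6) + (1/4)·(-3) = 0
B: (3/8)·(-7) + (3/8)·(-5) + (1/4)·5 = -13/4
C: (3/8)·2 + (3/8)·(-7) + (1/4)·(-5) = -25/8
D: (3/8)·3 + (3/8)·3 + (1/4)·(-8) = 1/4
Highest expected payoff is 1/4, from D.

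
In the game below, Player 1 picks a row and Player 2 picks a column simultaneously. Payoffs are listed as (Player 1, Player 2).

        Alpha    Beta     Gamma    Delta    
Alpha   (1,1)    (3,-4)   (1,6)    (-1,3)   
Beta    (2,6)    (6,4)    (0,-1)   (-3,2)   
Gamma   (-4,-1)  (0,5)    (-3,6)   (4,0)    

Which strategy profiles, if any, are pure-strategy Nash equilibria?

(Alpha, Gamma) and (Beta, Alpha)

A profile is a Nash equilibrium when each player is best-responding to the other.
Player 1's best responses — vs Alpha: Beta (payoff 2); vs Beta: Beta (payoff 6); vs Gamma: Alpha (payoff 1); vs Delta: Gamma (payoff 4).
Player 2's best responses — vs Alpha: Gamma (payoff 6); vs Beta: Alpha (payoff 6); vs Gamma: Gamma (payoff 6).
Mutual best responses occur at (Alpha, Gamma) and (Beta, Alpha); at each, neither player gains by switching.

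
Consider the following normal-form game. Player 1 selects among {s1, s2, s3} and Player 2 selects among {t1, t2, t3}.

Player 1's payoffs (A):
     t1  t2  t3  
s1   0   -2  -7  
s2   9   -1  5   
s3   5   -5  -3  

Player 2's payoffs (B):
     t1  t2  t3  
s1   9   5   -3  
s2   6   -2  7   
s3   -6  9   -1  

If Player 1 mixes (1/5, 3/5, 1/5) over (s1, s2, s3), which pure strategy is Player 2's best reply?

Player 2's best reply maximizes expected payoff against the mix.
t1: (1/5)·9 + (3/5)·6 + (1/5)·(-6) = 21/5
t2: (1/5)·5 + (3/5)·(-2) + (1/5)·9 = 8/5
t3: (1/5)·(-3) + (3/5)·7 + (1/5)·(-1) = 17/5
Highest expected payoff is 21/5, from t1.

t1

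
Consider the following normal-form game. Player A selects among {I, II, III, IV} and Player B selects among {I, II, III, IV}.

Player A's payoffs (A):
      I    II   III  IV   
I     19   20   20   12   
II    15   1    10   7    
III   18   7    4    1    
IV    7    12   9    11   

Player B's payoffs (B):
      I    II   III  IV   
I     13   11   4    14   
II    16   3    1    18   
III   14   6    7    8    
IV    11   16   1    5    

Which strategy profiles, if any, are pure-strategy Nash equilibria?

A profile is a Nash equilibrium when each player is best-responding to the other.
Player A's best responses — vs I: I (payoff 19); vs II: I (payoff 20); vs III: I (payoff 20); vs IV: I (payoff 12).
Player B's best responses — vs I: IV (payoff 14); vs II: IV (payoff 18); vs III: I (payoff 14); vs IV: II (payoff 16).
The only mutual best response is (I, IV); neither player gains by switching there.

(I, IV)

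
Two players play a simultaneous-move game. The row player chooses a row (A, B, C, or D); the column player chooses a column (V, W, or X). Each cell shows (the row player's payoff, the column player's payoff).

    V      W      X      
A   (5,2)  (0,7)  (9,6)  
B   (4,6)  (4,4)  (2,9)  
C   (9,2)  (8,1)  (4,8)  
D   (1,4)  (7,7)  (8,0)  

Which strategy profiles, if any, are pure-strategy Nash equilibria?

A profile is a Nash equilibrium when each player is best-responding to the other.
The row player's best responses — vs V: C (payoff 9); vs W: C (payoff 8); vs X: A (payoff 9).
The column player's best responses — vs A: W (payoff 7); vs B: X (payoff 9); vs C: X (payoff 8); vs D: W (payoff 7).
No cell has both players best-responding. For instance, the row player's best reply to V is C, but against C the column player prefers X over V.

There is no pure-strategy Nash equilibrium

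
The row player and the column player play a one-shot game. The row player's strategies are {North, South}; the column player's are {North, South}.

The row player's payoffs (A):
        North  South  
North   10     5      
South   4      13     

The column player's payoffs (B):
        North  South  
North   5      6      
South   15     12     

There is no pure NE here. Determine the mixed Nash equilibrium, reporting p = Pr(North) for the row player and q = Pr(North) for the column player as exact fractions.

p = 3/4, q = 4/7

Each player's mixing probability is pinned down by making the *other* player indifferent.
The column player indifferent between North and South: p·5 + (1−p)·15 = p·6 + (1−p)·12 ⟹ 15 + (-10)p = 12 + (-6)p ⟹ p = 3/4.
The row player indifferent between North and South: q·10 + (1−q)·5 = q·4 + (1−q)·13 ⟹ 5 + 5q = 13 + (-9)q ⟹ q = 4/7.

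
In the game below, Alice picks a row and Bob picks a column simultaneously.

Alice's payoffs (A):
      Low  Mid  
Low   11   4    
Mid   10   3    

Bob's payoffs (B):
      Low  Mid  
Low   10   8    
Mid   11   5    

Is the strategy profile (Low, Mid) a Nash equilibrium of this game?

No

Holding Bob at Mid: Alice gets 4 from Low, versus 3 from Mid. No profitable deviation for Alice.
Holding Alice at Low: Bob gets 8 from Mid but could get 10 by switching to Low. Bob has a profitable deviation.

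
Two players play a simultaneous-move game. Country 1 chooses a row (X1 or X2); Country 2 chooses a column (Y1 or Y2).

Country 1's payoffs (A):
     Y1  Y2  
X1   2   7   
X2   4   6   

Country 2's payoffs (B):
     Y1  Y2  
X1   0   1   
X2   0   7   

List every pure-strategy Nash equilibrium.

(X1, Y2)

Check mutual best responses: a cell is a NE iff neither player can gain by unilaterally deviating.
Country 1's best responses — vs Y1: X2 (payoff 4); vs Y2: X1 (payoff 7).
Country 2's best responses — vs X1: Y2 (payoff 1); vs X2: Y2 (payoff 7).
The only mutual best response is (X1, Y2); neither player gains by switching there.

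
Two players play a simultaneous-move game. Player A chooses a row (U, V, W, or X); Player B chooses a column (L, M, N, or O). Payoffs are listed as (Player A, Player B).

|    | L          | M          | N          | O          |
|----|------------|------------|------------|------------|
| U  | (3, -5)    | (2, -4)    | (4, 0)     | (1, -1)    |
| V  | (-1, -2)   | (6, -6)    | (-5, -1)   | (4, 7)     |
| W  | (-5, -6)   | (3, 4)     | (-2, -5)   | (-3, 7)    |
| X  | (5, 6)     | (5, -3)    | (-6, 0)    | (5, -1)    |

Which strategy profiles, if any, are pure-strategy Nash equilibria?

(U, N) and (X, L)

Find each player's best response to every opponent strategy; NE are the intersections.
Player A's best responses — vs L: X (payoff 5); vs M: V (payoff 6); vs N: U (payoff 4); vs O: X (payoff 5).
Player B's best responses — vs U: N (payoff 0); vs V: O (payoff 7); vs W: O (payoff 7); vs X: L (payoff 6).
Mutual best responses occur at (U, N) and (X, L); at each, neither player gains by switching.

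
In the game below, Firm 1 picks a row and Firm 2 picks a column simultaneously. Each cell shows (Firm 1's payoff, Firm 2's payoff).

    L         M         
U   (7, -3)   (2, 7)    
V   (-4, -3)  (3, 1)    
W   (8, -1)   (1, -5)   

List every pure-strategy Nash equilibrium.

(V, M) and (W, L)

Find each player's best response to every opponent strategy; NE are the intersections.
Firm 1's best responses — vs L: W (payoff 8); vs M: V (payoff 3).
Firm 2's best responses — vs U: M (payoff 7); vs V: M (payoff 1); vs W: L (payoff -1).
Mutual best responses occur at (V, M) and (W, L); at each, neither player gains by switching.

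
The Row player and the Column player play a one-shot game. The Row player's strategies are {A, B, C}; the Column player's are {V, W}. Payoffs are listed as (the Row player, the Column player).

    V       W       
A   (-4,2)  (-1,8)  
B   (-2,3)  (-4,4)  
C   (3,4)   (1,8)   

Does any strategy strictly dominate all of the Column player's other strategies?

W

A strategy is strictly dominant if it gives the Column player a strictly higher payoff than every other strategy, against every choice by the opponent.
W strictly dominates: vs A: 8 > 2; vs B: 4 > 3; vs C: 8 > 4.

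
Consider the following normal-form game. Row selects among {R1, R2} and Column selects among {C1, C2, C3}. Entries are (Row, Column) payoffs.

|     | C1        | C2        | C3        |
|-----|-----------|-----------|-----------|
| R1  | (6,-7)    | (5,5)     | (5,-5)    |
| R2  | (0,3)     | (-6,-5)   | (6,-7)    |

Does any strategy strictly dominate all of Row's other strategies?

Check whether one of Row's strategies beats all alternatives regardless of what the opponent does.
R1 is not dominant: against C3, R2 gives 6 > 5.
R2 is not dominant: against C1, R1 gives 6 > 0.
No single strategy is best against every opponent action.

No strictly dominant strategy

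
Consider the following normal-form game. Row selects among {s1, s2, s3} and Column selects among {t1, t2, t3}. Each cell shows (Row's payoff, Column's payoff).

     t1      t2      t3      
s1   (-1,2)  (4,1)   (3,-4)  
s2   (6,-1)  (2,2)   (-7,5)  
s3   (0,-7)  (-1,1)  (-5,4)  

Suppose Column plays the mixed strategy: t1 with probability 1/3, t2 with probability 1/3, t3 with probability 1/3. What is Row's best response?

s1

Compute Row's expected payoff from each pure strategy against the given mix.
s1: (1/3)·(-1) + (1/3)·4 + (1/3)·3 = 2
s2: (1/3)·6 + (1/3)·2 + (1/3)·(-7) = 1/3
s3: (1/3)·0 + (1/3)·(-1) + (1/3)·(-5) = -2
Highest expected payoff is 2, from s1.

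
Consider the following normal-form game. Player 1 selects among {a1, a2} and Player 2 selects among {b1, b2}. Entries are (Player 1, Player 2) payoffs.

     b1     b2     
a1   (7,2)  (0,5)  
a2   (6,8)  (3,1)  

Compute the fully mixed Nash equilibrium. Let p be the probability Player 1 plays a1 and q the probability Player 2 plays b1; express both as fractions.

In a mixed NE each player is indifferent between their pure strategies, so the opponent's mix sets the indifference.
Player 2 indifferent between b1 and b2: p·2 + (1−p)·8 = p·5 + (1−p)·1 ⟹ 8 + (-6)p = 1 + 4p ⟹ p = 7/10.
Player 1 indifferent between a1 and a2: q·7 + (1−q)·0 = q·6 + (1−q)·3 ⟹ 0 + 7q = 3 + 3q ⟹ q = 3/4.

p = 7/10, q = 3/4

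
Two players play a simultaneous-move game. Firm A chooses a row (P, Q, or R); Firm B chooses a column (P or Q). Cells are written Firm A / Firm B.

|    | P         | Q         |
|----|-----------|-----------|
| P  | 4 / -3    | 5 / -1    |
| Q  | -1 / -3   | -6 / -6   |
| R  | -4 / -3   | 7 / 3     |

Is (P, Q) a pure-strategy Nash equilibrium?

Holding Firm B at Q: Firm A gets 5 from P but could get 7 by switching to R. Firm A has a profitable deviation.

No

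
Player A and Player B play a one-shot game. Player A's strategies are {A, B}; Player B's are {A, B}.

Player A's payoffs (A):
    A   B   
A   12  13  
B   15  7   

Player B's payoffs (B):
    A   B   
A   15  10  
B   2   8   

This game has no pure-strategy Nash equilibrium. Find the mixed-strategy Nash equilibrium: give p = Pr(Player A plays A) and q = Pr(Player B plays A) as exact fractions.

p = 6/11, q = 2/3

Each player's mixing probability is pinned down by making the *other* player indifferent.
Player B indifferent between A and B: p·15 + (1−p)·2 = p·10 + (1−p)·8 ⟹ 2 + 13p = 8 + 2p ⟹ p = 6/11.
Player A indifferent between A and B: q·12 + (1−q)·13 = q·15 + (1−q)·7 ⟹ 13 + (-1)q = 7 + 8q ⟹ q = 2/3.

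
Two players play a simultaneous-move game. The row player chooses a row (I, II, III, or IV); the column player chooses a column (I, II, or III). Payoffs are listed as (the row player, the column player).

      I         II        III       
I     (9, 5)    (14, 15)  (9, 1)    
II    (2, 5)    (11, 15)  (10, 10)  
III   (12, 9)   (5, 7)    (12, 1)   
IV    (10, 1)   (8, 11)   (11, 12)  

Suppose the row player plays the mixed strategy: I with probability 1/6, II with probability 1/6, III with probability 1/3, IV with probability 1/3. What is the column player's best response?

Compute the column player's expected payoff from each pure strategy against the given mix.
I: (1/6)·5 + (1/6)·5 + (1/3)·9 + (1/3)·1 = 5
II: (1/6)·15 + (1/6)·15 + (1/3)·7 + (1/3)·11 = 11
III: (1/6)·1 + (1/6)·10 + (1/3)·1 + (1/3)·12 = 37/6
Highest expected payoff is 11, from II.

II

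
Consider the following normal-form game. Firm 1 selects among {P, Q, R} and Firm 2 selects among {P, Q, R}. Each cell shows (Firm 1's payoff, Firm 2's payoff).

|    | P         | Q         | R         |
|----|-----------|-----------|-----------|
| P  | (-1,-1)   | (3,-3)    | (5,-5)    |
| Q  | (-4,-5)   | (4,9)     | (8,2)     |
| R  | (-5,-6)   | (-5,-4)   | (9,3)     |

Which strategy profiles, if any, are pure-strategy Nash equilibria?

(P, P), (Q, Q), and (R, R)

Find each player's best response to every opponent strategy; NE are the intersections.
Firm 1's best responses — vs P: P (payoff -1); vs Q: Q (payoff 4); vs R: R (payoff 9).
Firm 2's best responses — vs P: P (payoff -1); vs Q: Q (payoff 9); vs R: R (payoff 3).
Mutual best responses occur at (P, P), (Q, Q), and (R, R); at each, neither player gains by switching.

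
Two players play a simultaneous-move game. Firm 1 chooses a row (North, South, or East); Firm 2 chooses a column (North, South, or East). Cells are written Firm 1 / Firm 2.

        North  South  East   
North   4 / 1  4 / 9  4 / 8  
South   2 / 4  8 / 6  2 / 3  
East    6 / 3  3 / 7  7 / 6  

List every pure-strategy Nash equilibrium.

(South, South)

Check mutual best responses: a cell is a NE iff neither player can gain by unilaterally deviating.
Firm 1's best responses — vs North: East (payoff 6); vs South: South (payoff 8); vs East: East (payoff 7).
Firm 2's best responses — vs North: South (payoff 9); vs South: South (payoff 6); vs East: South (payoff 7).
The only mutual best response is (South, South); neither player gains by switching there.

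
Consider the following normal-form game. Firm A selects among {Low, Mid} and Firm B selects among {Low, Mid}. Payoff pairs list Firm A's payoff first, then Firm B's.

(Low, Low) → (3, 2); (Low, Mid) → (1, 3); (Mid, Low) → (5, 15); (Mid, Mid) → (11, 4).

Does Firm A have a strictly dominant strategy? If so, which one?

Mid

Check whether one of Firm A's strategies beats all alternatives regardless of what the opponent does.
Mid strictly dominates: vs Low: 5 > 3; vs Mid: 11 > 1.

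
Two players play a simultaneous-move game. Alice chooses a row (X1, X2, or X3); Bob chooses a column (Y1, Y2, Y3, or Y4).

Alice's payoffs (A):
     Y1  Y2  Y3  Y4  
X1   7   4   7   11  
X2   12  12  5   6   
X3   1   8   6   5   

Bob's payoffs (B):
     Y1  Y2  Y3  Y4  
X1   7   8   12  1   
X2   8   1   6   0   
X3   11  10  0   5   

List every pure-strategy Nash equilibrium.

Find each player's best response to every opponent strategy; NE are the intersections.
Alice's best responses — vs Y1: X2 (payoff 12); vs Y2: X2 (payoff 12); vs Y3: X1 (payoff 7); vs Y4: X1 (payoff 11).
Bob's best responses — vs X1: Y3 (payoff 12); vs X2: Y1 (payoff 8); vs X3: Y1 (payoff 11).
Mutual best responses occur at (X1, Y3) and (X2, Y1); at each, neither player gains by switching.

(X1, Y3) and (X2, Y1)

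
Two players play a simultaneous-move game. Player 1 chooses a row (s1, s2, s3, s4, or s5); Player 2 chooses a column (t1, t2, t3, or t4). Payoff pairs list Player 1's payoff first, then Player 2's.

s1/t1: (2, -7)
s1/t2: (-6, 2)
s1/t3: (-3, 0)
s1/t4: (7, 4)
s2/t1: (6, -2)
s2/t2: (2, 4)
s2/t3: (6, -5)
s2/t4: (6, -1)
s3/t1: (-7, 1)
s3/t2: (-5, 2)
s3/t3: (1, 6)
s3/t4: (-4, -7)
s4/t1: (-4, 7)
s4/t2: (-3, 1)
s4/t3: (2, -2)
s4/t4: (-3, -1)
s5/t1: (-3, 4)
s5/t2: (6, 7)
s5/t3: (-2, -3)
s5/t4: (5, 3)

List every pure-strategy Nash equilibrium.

A profile is a Nash equilibrium when each player is best-responding to the other.
Player 1's best responses — vs t1: s2 (payoff 6); vs t2: s5 (payoff 6); vs t3: s2 (payoff 6); vs t4: s1 (payoff 7).
Player 2's best responses — vs s1: t4 (payoff 4); vs s2: t2 (payoff 4); vs s3: t3 (payoff 6); vs s4: t1 (payoff 7); vs s5: t2 (payoff 7).
Mutual best responses occur at (s1, t4) and (s5, t2); at each, neither player gains by switching.

(s1, t4) and (s5, t2)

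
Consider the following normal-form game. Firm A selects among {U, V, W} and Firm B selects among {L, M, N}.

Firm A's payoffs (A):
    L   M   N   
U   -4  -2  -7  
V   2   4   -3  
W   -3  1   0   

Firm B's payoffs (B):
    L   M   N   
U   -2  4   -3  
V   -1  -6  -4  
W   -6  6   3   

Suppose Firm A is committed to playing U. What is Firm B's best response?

M

With Firm A fixed at U, Firm B's payoffs are: L → -2, M → 4, N → -3.
The maximum is 4, achieved by M.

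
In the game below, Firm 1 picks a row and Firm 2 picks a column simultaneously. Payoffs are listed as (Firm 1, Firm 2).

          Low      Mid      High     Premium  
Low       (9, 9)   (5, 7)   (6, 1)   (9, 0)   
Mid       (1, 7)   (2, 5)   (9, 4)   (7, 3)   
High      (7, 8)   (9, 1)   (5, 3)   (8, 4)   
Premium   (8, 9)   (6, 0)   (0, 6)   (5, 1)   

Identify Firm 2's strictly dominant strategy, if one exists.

Check whether one of Firm 2's strategies beats all alternatives regardless of what the opponent does.
Low strictly dominates: vs Low: 9 > each of {7, 1, 0}; vs Mid: 7 > each of {5, 4, 3}; vs High: 8 > each of {1, 3, 4}; vs Premium: 9 > each of {0, 6, 1}.

Low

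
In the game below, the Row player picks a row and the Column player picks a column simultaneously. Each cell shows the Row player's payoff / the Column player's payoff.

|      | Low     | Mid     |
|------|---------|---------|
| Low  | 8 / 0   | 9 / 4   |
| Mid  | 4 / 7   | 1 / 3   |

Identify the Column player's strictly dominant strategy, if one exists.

A strategy is strictly dominant if it gives the Column player a strictly higher payoff than every other strategy, against every choice by the opponent.
Low is not dominant: against Low, Mid gives 4 > 0.
Mid is not dominant: against Mid, Low gives 7 > 3.
No single strategy is best against every opponent action.

No strictly dominant strategy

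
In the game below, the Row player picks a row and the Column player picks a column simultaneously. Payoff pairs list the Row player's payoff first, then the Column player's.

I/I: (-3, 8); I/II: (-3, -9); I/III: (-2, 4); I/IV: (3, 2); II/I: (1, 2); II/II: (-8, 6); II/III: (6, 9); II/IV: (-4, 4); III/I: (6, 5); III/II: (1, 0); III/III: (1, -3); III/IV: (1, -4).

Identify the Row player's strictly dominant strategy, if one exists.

Check whether one of the Row player's strategies beats all alternatives regardless of what the opponent does.
I is not dominant: against I, II gives 1 > -3.
II is not dominant: against I, III gives 6 > 1.
III is not dominant: against III, II gives 6 > 1.
No single strategy is best against every opponent action.

No strictly dominant strategy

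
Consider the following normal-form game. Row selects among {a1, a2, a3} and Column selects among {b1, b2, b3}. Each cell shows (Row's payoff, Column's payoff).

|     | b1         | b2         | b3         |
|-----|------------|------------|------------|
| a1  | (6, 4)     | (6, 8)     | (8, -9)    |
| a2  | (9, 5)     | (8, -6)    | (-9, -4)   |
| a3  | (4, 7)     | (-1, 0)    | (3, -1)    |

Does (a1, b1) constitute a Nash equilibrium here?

No

Holding Column at b1: Row gets 6 from a1 but could get 9 by switching to a2. Row has a profitable deviation.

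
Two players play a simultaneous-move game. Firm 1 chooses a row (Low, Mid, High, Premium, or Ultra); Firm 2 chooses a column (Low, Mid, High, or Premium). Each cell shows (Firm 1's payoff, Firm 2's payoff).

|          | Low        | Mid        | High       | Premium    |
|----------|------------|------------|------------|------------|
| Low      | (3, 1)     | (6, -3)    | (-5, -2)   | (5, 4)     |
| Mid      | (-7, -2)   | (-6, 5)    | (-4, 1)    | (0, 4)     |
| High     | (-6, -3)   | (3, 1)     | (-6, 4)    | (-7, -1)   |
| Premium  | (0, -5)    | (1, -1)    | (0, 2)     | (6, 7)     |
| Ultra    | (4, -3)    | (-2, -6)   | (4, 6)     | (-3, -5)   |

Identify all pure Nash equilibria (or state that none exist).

Check mutual best responses: a cell is a NE iff neither player can gain by unilaterally deviating.
Firm 1's best responses — vs Low: Ultra (payoff 4); vs Mid: Low (payoff 6); vs High: Ultra (payoff 4); vs Premium: Premium (payoff 6).
Firm 2's best responses — vs Low: Premium (payoff 4); vs Mid: Mid (payoff 5); vs High: High (payoff 4); vs Premium: Premium (payoff 7); vs Ultra: High (payoff 6).
Mutual best responses occur at (Premium, Premium) and (Ultra, High); at each, neither player gains by switching.

(Premium, Premium) and (Ultra, High)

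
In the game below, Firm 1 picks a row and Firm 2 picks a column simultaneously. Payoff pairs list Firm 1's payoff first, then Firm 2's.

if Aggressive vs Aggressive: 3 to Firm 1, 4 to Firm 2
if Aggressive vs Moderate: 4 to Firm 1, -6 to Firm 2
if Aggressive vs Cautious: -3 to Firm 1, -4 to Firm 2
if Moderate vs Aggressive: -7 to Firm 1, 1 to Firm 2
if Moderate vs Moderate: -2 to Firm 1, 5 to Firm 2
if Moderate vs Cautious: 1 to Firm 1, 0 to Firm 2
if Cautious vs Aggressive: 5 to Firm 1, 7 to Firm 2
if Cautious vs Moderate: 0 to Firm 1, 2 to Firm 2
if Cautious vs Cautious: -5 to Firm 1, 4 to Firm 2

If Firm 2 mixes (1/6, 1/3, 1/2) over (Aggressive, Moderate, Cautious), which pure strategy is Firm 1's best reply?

Compute Firm 1's expected payoff from each pure strategy against the given mix.
Aggressive: (1/6)·3 + (1/3)·4 + (1/2)·(-3) = 1/3
Moderate: (1/6)·(-7) + (1/3)·(-2) + (1/2)·1 = -4/3
Cautious: (1/6)·5 + (1/3)·0 + (1/2)·(-5) = -5/3
Highest expected payoff is 1/3, from Aggressive.

Aggressive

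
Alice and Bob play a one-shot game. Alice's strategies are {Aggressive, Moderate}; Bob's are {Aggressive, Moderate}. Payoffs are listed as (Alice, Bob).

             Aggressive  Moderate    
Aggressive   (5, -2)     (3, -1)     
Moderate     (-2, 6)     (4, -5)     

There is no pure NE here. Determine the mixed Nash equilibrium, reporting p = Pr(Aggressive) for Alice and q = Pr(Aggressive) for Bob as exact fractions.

p = 11/12, q = 1/8

Each player's mixing probability is pinned down by making the *other* player indifferent.
Bob indifferent between Aggressive and Moderate: p·(-2) + (1−p)·6 = p·(-1) + (1−p)·(-5) ⟹ 6 + (-8)p = (-5) + 4p ⟹ p = 11/12.
Alice indifferent between Aggressive and Moderate: q·5 + (1−q)·3 = q·(-2) + (1−q)·4 ⟹ 3 + 2q = 4 + (-6)q ⟹ q = 1/8.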